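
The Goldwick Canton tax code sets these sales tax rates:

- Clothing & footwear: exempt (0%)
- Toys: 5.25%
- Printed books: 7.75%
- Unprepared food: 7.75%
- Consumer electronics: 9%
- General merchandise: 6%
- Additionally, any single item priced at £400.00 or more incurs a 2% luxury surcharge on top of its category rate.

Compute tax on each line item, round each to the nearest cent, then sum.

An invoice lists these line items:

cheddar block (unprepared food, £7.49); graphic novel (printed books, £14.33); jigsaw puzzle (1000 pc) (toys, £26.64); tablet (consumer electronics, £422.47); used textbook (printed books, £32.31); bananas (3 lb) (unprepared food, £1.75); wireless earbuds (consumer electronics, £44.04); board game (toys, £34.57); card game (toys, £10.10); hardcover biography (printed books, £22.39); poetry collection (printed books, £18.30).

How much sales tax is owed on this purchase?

Cheddar block £7.49: unprepared food → 7.75% → £0.58
Graphic novel £14.33: printed books → 7.75% → £1.11
Jigsaw puzzle (1000 pc) £26.64: toys → 5.25% → £1.40
Tablet £422.47: consumer electronics → 9% + 2% surcharge = 11% → £46.47
Used textbook £32.31: printed books → 7.75% → £2.50
Bananas (3 lb) £1.75: unprepared food → 7.75% → £0.14
Wireless earbuds £44.04: consumer electronics → 9% → £3.96
Board game £34.57: toys → 5.25% → £1.81
Card game £10.10: toys → 5.25% → £0.53
Hardcover biography £22.39: printed books → 7.75% → £1.74
Poetry collection £18.30: printed books → 7.75% → £1.42
Total tax = £0.58 + £1.11 + £1.40 + £46.47 + £2.50 + £0.14 + £3.96 + £1.81 + £0.53 + £1.74 + £1.42 = £61.66

£61.66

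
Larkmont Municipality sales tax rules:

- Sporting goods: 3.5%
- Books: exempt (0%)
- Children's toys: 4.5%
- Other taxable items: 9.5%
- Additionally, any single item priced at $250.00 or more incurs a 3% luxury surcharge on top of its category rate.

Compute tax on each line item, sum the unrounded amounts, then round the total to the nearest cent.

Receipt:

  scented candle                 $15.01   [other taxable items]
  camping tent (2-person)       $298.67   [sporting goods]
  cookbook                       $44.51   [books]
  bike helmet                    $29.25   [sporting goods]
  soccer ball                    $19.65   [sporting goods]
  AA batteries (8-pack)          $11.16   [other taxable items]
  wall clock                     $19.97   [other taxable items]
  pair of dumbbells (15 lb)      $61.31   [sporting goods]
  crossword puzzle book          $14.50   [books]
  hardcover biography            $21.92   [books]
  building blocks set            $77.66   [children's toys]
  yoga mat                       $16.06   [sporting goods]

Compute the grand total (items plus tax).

$661.38

Scented candle $15.01: other taxable items → 9.5% → $1.42595
Camping tent (2-person) $298.67: sporting goods → 3.5% + 3% surcharge = 6.5% → $19.41355
Cookbook $44.51: books → 0% → $0.00
Bike helmet $29.25: sporting goods → 3.5% → $1.02375
Soccer ball $19.65: sporting goods → 3.5% → $0.68775
AA batteries (8-pack) $11.16: other taxable items → 9.5% → $1.0602
Wall clock $19.97: other taxable items → 9.5% → $1.89715
Pair of dumbbells (15 lb) $61.31: sporting goods → 3.5% → $2.14585
Crossword puzzle book $14.50: books → 0% → $0.00
Hardcover biography $21.92: books → 0% → $0.00
Building blocks set $77.66: children's toys → 4.5% → $3.4947
Yoga mat $16.06: sporting goods → 3.5% → $0.5621
Subtotal = $629.67; unrounded tax = $31.711 → $31.71; total due = $661.38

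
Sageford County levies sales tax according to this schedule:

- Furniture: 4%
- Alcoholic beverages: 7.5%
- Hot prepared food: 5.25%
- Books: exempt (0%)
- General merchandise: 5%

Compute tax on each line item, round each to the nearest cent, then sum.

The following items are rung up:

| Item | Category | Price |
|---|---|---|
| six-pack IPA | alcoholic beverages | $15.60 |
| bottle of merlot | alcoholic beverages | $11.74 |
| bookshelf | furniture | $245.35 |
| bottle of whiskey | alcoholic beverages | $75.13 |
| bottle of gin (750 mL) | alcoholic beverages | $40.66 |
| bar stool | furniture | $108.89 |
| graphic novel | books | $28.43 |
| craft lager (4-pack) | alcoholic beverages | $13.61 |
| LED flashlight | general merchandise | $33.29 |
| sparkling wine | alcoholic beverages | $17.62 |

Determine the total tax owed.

Six-pack IPA $15.60: alcoholic beverages → 7.5% → $1.17
Bottle of merlot $11.74: alcoholic beverages → 7.5% → $0.88
Bookshelf $245.35: furniture → 4% → $9.81
Bottle of whiskey $75.13: alcoholic beverages → 7.5% → $5.63
Bottle of gin (750 mL) $40.66: alcoholic beverages → 7.5% → $3.05
Bar stool $108.89: furniture → 4% → $4.36
Graphic novel $28.43: books → 0% → $0.00
Craft lager (4-pack) $13.61: alcoholic beverages → 7.5% → $1.02
LED flashlight $33.29: general merchandise → 5% → $1.66
Sparkling wine $17.62: alcoholic beverages → 7.5% → $1.32
Total tax = $1.17 + $0.88 + $9.81 + $5.63 + $3.05 + $4.36 + $1.02 + $1.66 + $1.32 = $28.90

$28.90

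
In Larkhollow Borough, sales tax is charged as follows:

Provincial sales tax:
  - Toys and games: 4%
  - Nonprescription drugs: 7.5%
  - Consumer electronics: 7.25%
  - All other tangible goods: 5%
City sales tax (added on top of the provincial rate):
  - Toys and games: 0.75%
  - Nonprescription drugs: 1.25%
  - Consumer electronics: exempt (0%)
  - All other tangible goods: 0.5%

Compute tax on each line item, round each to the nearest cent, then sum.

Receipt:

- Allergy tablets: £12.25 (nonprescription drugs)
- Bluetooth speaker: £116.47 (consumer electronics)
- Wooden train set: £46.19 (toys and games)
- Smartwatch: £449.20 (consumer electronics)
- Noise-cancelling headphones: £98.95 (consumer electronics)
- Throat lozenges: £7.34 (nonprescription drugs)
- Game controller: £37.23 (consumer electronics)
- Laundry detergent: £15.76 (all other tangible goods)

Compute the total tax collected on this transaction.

£55.65

Allergy tablets £12.25: nonprescription drugs → 7.5% + 1.25% city = 8.75% → £1.07
Bluetooth speaker £116.47: consumer electronics → 7.25% + 0% city = 7.25% → £8.44
Wooden train set £46.19: toys and games → 4% + 0.75% city = 4.75% → £2.19
Smartwatch £449.20: consumer electronics → 7.25% + 0% city = 7.25% → £32.57
Noise-cancelling headphones £98.95: consumer electronics → 7.25% + 0% city = 7.25% → £7.17
Throat lozenges £7.34: nonprescription drugs → 7.5% + 1.25% city = 8.75% → £0.64
Game controller £37.23: consumer electronics → 7.25% + 0% city = 7.25% → £2.70
Laundry detergent £15.76: all other tangible goods → 5% + 0.5% city = 5.5% → £0.87
Total tax = £1.07 + £8.44 + £2.19 + £32.57 + £7.17 + £0.64 + £2.70 + £0.87 = £55.65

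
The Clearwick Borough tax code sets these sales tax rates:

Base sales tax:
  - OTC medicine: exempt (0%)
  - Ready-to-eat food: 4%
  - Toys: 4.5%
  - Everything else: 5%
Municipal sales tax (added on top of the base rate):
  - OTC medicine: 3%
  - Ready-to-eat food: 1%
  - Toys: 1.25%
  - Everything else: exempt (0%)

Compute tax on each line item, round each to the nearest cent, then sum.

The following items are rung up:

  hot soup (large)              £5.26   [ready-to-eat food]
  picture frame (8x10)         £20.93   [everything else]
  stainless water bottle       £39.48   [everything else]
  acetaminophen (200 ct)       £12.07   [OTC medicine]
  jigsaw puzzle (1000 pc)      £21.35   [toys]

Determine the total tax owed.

£4.87

Hot soup (large) £5.26: ready-to-eat food → 4% + 1% municipal = 5% → £0.26
Picture frame (8x10) £20.93: everything else → 5% + 0% municipal = 5% → £1.05
Stainless water bottle £39.48: everything else → 5% + 0% municipal = 5% → £1.97
Acetaminophen (200 ct) £12.07: OTC medicine → 0% + 3% municipal = 3% → £0.36
Jigsaw puzzle (1000 pc) £21.35: toys → 4.5% + 1.25% municipal = 5.75% → £1.23
Total tax = £0.26 + £1.05 + £1.97 + £0.36 + £1.23 = £4.87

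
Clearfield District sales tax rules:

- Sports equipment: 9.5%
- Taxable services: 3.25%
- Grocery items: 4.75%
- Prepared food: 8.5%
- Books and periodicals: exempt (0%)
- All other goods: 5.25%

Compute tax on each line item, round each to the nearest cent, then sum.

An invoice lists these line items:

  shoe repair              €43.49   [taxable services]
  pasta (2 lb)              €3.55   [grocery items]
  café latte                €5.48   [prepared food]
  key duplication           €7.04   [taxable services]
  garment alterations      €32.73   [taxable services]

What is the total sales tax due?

€3.34

Shoe repair €43.49: taxable services → 3.25% → €1.41
Pasta (2 lb) €3.55: grocery items → 4.75% → €0.17
Café latte €5.48: prepared food → 8.5% → €0.47
Key duplication €7.04: taxable services → 3.25% → €0.23
Garment alterations €32.73: taxable services → 3.25% → €1.06
Total tax = €1.41 + €0.17 + €0.47 + €0.23 + €1.06 = €3.34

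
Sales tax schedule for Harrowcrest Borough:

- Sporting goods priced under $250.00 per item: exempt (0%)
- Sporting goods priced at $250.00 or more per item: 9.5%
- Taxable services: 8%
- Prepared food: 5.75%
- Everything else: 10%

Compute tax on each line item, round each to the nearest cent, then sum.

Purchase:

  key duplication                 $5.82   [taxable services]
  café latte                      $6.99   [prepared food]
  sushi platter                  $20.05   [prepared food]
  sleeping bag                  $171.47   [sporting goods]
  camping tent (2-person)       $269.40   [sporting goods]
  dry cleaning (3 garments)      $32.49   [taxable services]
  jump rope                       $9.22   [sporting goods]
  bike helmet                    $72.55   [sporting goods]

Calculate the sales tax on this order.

Key duplication $5.82: taxable services → 8% → $0.47
Café latte $6.99: prepared food → 5.75% → $0.40
Sushi platter $20.05: prepared food → 5.75% → $1.15
Sleeping bag $171.47: sporting goods, under $250.00 → 0% → $0.00
Camping tent (2-person) $269.40: sporting goods, $250.00 or more → 9.5% → $25.59
Dry cleaning (3 garments) $32.49: taxable services → 8% → $2.60
Jump rope $9.22: sporting goods, under $250.00 → 0% → $0.00
Bike helmet $72.55: sporting goods, under $250.00 → 0% → $0.00
Total tax = $0.47 + $0.40 + $1.15 + $25.59 + $2.60 = $30.21

$30.21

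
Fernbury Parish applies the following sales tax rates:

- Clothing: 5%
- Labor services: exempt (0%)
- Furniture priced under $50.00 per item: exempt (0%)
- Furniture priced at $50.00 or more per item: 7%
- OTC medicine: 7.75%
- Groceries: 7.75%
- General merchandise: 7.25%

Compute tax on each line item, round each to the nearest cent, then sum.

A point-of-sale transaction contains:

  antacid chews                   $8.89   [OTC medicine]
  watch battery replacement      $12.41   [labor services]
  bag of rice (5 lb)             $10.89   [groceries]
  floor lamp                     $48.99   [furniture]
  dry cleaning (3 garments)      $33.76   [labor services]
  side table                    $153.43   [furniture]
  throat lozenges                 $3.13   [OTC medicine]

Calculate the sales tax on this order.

$12.51

Antacid chews $8.89: OTC medicine → 7.75% → $0.69
Watch battery replacement $12.41: labor services → 0% → $0.00
Bag of rice (5 lb) $10.89: groceries → 7.75% → $0.84
Floor lamp $48.99: furniture, under $50.00 → 0% → $0.00
Dry cleaning (3 garments) $33.76: labor services → 0% → $0.00
Side table $153.43: furniture, $50.00 or more → 7% → $10.74
Throat lozenges $3.13: OTC medicine → 7.75% → $0.24
Total tax = $0.69 + $0.84 + $10.74 + $0.24 = $12.51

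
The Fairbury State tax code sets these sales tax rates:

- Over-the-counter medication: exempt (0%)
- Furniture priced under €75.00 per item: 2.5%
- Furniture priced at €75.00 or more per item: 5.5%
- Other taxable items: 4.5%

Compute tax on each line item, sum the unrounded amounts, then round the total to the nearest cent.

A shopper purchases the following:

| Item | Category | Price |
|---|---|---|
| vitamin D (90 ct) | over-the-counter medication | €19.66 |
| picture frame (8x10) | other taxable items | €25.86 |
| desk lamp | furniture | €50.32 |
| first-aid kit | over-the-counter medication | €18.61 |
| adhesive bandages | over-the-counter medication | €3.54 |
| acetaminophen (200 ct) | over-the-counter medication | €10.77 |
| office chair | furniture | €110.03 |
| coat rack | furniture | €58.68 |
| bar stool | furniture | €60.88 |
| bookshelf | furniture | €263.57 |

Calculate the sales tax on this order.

Vitamin D (90 ct) €19.66: over-the-counter medication → 0% → €0.00
Picture frame (8x10) €25.86: other taxable items → 4.5% → €1.1637
Desk lamp €50.32: furniture, under €75.00 → 2.5% → €1.258
First-aid kit €18.61: over-the-counter medication → 0% → €0.00
Adhesive bandages €3.54: over-the-counter medication → 0% → €0.00
Acetaminophen (200 ct) €10.77: over-the-counter medication → 0% → €0.00
Office chair €110.03: furniture, €75.00 or more → 5.5% → €6.05165
Coat rack €58.68: furniture, under €75.00 → 2.5% → €1.467
Bar stool €60.88: furniture, under €75.00 → 2.5% → €1.522
Bookshelf €263.57: furniture, €75.00 or more → 5.5% → €14.49635
Unrounded tax sum = €25.9587 → €25.96

€25.96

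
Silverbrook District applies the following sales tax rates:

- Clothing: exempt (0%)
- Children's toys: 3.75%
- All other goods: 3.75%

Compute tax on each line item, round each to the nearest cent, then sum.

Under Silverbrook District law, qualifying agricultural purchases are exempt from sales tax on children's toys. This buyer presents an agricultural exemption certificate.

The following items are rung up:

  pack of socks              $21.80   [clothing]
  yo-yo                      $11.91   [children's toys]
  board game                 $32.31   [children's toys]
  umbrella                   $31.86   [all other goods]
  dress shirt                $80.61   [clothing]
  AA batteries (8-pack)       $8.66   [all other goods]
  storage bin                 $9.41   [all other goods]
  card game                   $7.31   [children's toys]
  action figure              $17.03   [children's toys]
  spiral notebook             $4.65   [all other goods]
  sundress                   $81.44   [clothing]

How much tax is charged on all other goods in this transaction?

$2.03

Umbrella $31.86: all other goods → 3.75% → $1.19
AA batteries (8-pack) $8.66: all other goods → 3.75% → $0.32
Storage bin $9.41: all other goods → 3.75% → $0.35
Spiral notebook $4.65: all other goods → 3.75% → $0.17
Tax on all other goods = $1.19 + $0.32 + $0.35 + $0.17 = $2.03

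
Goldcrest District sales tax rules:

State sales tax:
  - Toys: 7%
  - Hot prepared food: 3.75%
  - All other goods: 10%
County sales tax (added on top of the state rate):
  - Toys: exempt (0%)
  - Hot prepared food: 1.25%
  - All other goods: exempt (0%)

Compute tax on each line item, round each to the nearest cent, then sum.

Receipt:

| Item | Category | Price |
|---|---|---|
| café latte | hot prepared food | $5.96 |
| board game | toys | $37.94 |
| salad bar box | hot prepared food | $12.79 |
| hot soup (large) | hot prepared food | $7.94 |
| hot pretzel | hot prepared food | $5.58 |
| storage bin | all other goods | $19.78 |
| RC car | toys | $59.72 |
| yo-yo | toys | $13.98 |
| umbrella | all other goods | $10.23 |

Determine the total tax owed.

$12.44

Café latte $5.96: hot prepared food → 3.75% + 1.25% county = 5% → $0.30
Board game $37.94: toys → 7% + 0% county = 7% → $2.66
Salad bar box $12.79: hot prepared food → 3.75% + 1.25% county = 5% → $0.64
Hot soup (large) $7.94: hot prepared food → 3.75% + 1.25% county = 5% → $0.40
Hot pretzel $5.58: hot prepared food → 3.75% + 1.25% county = 5% → $0.28
Storage bin $19.78: all other goods → 10% + 0% county = 10% → $1.98
RC car $59.72: toys → 7% + 0% county = 7% → $4.18
Yo-yo $13.98: toys → 7% + 0% county = 7% → $0.98
Umbrella $10.23: all other goods → 10% + 0% county = 10% → $1.02
Total tax = $0.30 + $2.66 + $0.64 + $0.40 + $0.28 + $1.98 + $4.18 + $0.98 + $1.02 = $12.44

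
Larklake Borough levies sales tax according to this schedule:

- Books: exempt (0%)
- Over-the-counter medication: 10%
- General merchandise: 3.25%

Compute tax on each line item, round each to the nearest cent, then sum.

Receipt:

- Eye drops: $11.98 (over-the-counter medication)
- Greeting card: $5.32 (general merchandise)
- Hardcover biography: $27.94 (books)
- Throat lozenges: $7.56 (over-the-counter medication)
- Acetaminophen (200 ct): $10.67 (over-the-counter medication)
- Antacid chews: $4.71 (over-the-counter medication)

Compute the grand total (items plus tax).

$71.85

Eye drops $11.98: over-the-counter medication → 10% → $1.20
Greeting card $5.32: general merchandise → 3.25% → $0.17
Hardcover biography $27.94: books → 0% → $0.00
Throat lozenges $7.56: over-the-counter medication → 10% → $0.76
Acetaminophen (200 ct) $10.67: over-the-counter medication → 10% → $1.07
Antacid chews $4.71: over-the-counter medication → 10% → $0.47
Subtotal = $68.18; tax = $3.67; total due = $71.85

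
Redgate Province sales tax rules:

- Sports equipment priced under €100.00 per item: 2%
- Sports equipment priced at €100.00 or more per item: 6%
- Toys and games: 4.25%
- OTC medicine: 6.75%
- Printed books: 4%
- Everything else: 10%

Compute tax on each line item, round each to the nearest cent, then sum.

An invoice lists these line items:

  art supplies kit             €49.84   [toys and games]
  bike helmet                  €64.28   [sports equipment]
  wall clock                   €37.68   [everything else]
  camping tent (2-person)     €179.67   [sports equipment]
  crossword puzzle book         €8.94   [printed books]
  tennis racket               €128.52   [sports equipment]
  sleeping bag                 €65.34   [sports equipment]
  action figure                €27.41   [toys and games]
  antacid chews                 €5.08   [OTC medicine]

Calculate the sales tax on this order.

€28.84

Art supplies kit €49.84: toys and games → 4.25% → €2.12
Bike helmet €64.28: sports equipment, under €100.00 → 2% → €1.29
Wall clock €37.68: everything else → 10% → €3.77
Camping tent (2-person) €179.67: sports equipment, €100.00 or more → 6% → €10.78
Crossword puzzle book €8.94: printed books → 4% → €0.36
Tennis racket €128.52: sports equipment, €100.00 or more → 6% → €7.71
Sleeping bag €65.34: sports equipment, under €100.00 → 2% → €1.31
Action figure €27.41: toys and games → 4.25% → €1.16
Antacid chews €5.08: OTC medicine → 6.75% → €0.34
Total tax = €2.12 + €1.29 + €3.77 + €10.78 + €0.36 + €7.71 + €1.31 + €1.16 + €0.34 = €28.84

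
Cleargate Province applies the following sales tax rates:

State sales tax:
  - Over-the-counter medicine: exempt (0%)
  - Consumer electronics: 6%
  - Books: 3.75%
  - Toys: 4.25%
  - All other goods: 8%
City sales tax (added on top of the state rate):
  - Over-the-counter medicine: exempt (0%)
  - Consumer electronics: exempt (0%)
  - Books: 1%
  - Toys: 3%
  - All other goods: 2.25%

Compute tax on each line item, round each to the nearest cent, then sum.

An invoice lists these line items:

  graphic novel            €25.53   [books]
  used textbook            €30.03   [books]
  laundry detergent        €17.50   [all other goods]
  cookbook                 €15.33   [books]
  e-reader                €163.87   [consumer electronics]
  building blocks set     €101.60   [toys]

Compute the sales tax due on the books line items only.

€3.37

Graphic novel €25.53: books → 3.75% + 1% city = 4.75% → €1.21
Used textbook €30.03: books → 3.75% + 1% city = 4.75% → €1.43
Cookbook €15.33: books → 3.75% + 1% city = 4.75% → €0.73
Tax on books = €1.21 + €1.43 + €0.73 = €3.37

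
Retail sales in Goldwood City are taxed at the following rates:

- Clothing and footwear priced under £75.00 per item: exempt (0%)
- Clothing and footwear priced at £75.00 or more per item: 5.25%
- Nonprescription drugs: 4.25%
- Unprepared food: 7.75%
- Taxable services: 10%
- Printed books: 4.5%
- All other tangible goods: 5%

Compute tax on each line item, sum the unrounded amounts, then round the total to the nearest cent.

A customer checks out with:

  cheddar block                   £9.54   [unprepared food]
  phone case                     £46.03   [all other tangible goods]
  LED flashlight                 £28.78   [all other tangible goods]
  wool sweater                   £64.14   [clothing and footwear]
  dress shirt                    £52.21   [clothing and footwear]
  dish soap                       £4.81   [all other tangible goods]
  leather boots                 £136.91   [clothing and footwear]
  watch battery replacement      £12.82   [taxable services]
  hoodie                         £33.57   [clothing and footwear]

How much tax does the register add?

£13.19

Cheddar block £9.54: unprepared food → 7.75% → £0.73935
Phone case £46.03: all other tangible goods → 5% → £2.3015
LED flashlight £28.78: all other tangible goods → 5% → £1.439
Wool sweater £64.14: clothing and footwear, under £75.00 → 0% → £0.00
Dress shirt £52.21: clothing and footwear, under £75.00 → 0% → £0.00
Dish soap £4.81: all other tangible goods → 5% → £0.2405
Leather boots £136.91: clothing and footwear, £75.00 or more → 5.25% → £7.187775
Watch battery replacement £12.82: taxable services → 10% → £1.282
Hoodie £33.57: clothing and footwear, under £75.00 → 0% → £0.00
Unrounded tax sum = £13.190125 → £13.19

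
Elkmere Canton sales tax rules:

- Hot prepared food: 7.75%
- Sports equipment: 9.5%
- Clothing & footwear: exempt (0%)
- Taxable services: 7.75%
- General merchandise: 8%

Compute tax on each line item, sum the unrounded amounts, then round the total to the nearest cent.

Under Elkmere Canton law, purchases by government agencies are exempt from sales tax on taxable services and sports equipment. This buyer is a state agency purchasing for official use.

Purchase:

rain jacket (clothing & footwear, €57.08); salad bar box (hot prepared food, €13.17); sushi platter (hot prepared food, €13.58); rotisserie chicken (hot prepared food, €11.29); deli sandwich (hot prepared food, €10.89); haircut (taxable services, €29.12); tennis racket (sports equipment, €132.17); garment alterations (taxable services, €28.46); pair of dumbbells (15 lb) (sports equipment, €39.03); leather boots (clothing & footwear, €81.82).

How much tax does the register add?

Rain jacket €57.08: clothing & footwear → 0% → €0.00
Salad bar box €13.17: hot prepared food → 7.75% → €1.020675
Sushi platter €13.58: hot prepared food → 7.75% → €1.05245
Rotisserie chicken €11.29: hot prepared food → 7.75% → €0.874975
Deli sandwich €10.89: hot prepared food → 7.75% → €0.843975
Haircut €29.12: taxable services, buyer-exempt → 0% → €0.00
Tennis racket €132.17: sports equipment, buyer-exempt → 0% → €0.00
Garment alterations €28.46: taxable services, buyer-exempt → 0% → €0.00
Pair of dumbbells (15 lb) €39.03: sports equipment, buyer-exempt → 0% → €0.00
Leather boots €81.82: clothing & footwear → 0% → €0.00
Unrounded tax sum = €3.792075 → €3.79

€3.79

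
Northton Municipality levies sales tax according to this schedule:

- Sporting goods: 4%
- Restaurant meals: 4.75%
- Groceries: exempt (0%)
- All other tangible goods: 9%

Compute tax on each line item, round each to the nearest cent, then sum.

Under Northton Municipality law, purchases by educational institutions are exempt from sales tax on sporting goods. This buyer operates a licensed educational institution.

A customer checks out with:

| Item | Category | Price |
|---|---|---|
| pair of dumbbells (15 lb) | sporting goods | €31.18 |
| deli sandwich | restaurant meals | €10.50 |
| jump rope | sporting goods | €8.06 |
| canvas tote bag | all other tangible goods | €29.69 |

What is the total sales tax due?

€3.17

Pair of dumbbells (15 lb) €31.18: sporting goods, buyer-exempt → 0% → €0.00
Deli sandwich €10.50: restaurant meals → 4.75% → €0.50
Jump rope €8.06: sporting goods, buyer-exempt → 0% → €0.00
Canvas tote bag €29.69: all other tangible goods → 9% → €2.67
Total tax = €0.50 + €2.67 = €3.17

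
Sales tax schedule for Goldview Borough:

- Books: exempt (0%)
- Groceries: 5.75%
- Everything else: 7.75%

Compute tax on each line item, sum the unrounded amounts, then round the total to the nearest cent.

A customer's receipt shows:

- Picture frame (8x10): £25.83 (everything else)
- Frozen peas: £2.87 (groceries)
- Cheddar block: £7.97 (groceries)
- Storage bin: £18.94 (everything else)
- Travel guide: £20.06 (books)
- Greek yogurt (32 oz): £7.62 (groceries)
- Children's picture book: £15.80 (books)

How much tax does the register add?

Picture frame (8x10) £25.83: everything else → 7.75% → £2.001825
Frozen peas £2.87: groceries → 5.75% → £0.165025
Cheddar block £7.97: groceries → 5.75% → £0.458275
Storage bin £18.94: everything else → 7.75% → £1.46785
Travel guide £20.06: books → 0% → £0.00
Greek yogurt (32 oz) £7.62: groceries → 5.75% → £0.43815
Children's picture book £15.80: books → 0% → £0.00
Unrounded tax sum = £4.531125 → £4.53

£4.53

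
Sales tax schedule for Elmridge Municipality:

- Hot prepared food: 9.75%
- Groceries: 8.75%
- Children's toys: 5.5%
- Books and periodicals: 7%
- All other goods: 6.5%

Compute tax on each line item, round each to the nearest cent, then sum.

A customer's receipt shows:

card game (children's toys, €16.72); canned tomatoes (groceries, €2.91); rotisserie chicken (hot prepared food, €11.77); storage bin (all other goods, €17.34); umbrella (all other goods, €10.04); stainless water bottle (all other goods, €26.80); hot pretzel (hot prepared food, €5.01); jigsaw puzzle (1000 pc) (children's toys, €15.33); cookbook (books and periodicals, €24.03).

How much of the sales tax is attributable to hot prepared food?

€1.64

Rotisserie chicken €11.77: hot prepared food → 9.75% → €1.15
Hot pretzel €5.01: hot prepared food → 9.75% → €0.49
Tax on hot prepared food = €1.15 + €0.49 = €1.64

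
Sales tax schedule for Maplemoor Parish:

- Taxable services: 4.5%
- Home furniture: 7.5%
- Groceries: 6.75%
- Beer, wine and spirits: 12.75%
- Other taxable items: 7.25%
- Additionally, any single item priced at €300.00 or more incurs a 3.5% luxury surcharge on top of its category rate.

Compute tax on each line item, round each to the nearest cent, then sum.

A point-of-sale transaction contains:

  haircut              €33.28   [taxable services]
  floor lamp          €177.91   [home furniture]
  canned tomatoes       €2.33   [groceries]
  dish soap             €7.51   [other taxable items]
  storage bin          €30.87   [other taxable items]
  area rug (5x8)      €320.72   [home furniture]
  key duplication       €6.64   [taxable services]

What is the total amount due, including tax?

€632.62

Haircut €33.28: taxable services → 4.5% → €1.50
Floor lamp €177.91: home furniture → 7.5% → €13.34
Canned tomatoes €2.33: groceries → 6.75% → €0.16
Dish soap €7.51: other taxable items → 7.25% → €0.54
Storage bin €30.87: other taxable items → 7.25% → €2.24
Area rug (5x8) €320.72: home furniture → 7.5% + 3.5% surcharge = 11% → €35.28
Key duplication €6.64: taxable services → 4.5% → €0.30
Subtotal = €579.26; tax = €53.36; total due = €632.62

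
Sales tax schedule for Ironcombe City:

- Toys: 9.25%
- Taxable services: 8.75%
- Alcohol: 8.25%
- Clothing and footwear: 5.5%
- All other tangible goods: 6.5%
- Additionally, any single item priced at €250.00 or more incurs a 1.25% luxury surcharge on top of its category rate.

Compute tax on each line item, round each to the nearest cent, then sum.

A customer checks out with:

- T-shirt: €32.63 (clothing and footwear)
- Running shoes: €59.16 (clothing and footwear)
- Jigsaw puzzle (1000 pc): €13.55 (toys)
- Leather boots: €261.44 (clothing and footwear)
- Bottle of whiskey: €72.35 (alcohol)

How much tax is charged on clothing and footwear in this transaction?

€22.69

T-shirt €32.63: clothing and footwear → 5.5% → €1.79
Running shoes €59.16: clothing and footwear → 5.5% → €3.25
Leather boots €261.44: clothing and footwear → 5.5% + 1.25% surcharge = 6.75% → €17.65
Tax on clothing and footwear = €1.79 + €3.25 + €17.65 = €22.69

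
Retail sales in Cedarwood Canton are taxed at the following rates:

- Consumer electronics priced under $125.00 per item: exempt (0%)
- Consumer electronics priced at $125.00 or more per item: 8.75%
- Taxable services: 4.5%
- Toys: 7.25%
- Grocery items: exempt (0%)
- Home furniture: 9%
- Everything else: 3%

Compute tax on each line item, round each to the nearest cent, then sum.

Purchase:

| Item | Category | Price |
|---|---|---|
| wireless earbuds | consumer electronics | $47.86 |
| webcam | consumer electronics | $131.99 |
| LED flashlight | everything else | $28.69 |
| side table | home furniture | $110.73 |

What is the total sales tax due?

$22.38

Wireless earbuds $47.86: consumer electronics, under $125.00 → 0% → $0.00
Webcam $131.99: consumer electronics, $125.00 or more → 8.75% → $11.55
LED flashlight $28.69: everything else → 3% → $0.86
Side table $110.73: home furniture → 9% → $9.97
Total tax = $11.55 + $0.86 + $9.97 = $22.38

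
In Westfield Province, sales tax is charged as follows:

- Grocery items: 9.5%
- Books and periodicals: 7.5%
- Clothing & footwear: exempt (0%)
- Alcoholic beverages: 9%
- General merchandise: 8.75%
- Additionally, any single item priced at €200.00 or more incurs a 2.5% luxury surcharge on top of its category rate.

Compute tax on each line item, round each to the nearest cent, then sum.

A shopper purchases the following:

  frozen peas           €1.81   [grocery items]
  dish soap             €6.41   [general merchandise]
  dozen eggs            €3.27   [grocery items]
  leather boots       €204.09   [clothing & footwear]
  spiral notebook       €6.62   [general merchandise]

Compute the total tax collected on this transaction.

Frozen peas €1.81: grocery items → 9.5% → €0.17
Dish soap €6.41: general merchandise → 8.75% → €0.56
Dozen eggs €3.27: grocery items → 9.5% → €0.31
Leather boots €204.09: clothing & footwear → 0% + 2.5% surcharge = 2.5% → €5.10
Spiral notebook €6.62: general merchandise → 8.75% → €0.58
Total tax = €0.17 + €0.56 + €0.31 + €5.10 + €0.58 = €6.72

€6.72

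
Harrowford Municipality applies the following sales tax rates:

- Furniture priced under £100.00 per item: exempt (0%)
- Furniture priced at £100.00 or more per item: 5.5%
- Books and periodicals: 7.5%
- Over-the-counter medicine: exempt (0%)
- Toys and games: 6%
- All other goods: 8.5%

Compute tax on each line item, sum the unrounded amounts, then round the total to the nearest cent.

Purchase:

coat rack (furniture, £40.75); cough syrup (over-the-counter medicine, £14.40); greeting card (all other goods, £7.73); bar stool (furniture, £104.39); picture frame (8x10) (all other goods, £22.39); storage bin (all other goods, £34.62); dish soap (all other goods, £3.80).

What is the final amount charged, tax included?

Coat rack £40.75: furniture, under £100.00 → 0% → £0.00
Cough syrup £14.40: over-the-counter medicine → 0% → £0.00
Greeting card £7.73: all other goods → 8.5% → £0.65705
Bar stool £104.39: furniture, £100.00 or more → 5.5% → £5.74145
Picture frame (8x10) £22.39: all other goods → 8.5% → £1.90315
Storage bin £34.62: all other goods → 8.5% → £2.9427
Dish soap £3.80: all other goods → 8.5% → £0.323
Subtotal = £228.08; unrounded tax = £11.56735 → £11.57; total due = £239.65

£239.65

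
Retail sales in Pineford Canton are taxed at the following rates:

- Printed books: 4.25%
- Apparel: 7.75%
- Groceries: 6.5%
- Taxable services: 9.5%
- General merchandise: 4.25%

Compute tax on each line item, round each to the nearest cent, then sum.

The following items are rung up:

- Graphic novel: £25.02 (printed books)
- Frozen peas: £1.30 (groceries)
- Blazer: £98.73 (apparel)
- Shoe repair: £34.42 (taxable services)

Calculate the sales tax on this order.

£12.06

Graphic novel £25.02: printed books → 4.25% → £1.06
Frozen peas £1.30: groceries → 6.5% → £0.08
Blazer £98.73: apparel → 7.75% → £7.65
Shoe repair £34.42: taxable services → 9.5% → £3.27
Total tax = £1.06 + £0.08 + £7.65 + £3.27 = £12.06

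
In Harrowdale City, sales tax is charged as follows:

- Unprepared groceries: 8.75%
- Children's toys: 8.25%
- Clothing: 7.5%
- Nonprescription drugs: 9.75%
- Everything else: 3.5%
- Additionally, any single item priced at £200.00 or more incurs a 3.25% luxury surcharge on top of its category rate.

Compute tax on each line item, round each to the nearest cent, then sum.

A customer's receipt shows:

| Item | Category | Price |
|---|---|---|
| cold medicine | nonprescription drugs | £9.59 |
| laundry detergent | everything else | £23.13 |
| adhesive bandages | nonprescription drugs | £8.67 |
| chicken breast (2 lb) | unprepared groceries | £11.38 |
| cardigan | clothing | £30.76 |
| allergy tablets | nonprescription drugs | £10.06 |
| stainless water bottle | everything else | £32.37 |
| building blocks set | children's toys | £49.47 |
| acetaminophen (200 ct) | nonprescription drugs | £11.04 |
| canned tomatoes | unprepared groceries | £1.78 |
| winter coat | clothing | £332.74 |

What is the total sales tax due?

Cold medicine £9.59: nonprescription drugs → 9.75% → £0.94
Laundry detergent £23.13: everything else → 3.5% → £0.81
Adhesive bandages £8.67: nonprescription drugs → 9.75% → £0.85
Chicken breast (2 lb) £11.38: unprepared groceries → 8.75% → £1.00
Cardigan £30.76: clothing → 7.5% → £2.31
Allergy tablets £10.06: nonprescription drugs → 9.75% → £0.98
Stainless water bottle £32.37: everything else → 3.5% → £1.13
Building blocks set £49.47: children's toys → 8.25% → £4.08
Acetaminophen (200 ct) £11.04: nonprescription drugs → 9.75% → £1.08
Canned tomatoes £1.78: unprepared groceries → 8.75% → £0.16
Winter coat £332.74: clothing → 7.5% + 3.25% surcharge = 10.75% → £35.77
Total tax = £0.94 + £0.81 + £0.85 + £1.00 + £2.31 + £0.98 + £1.13 + £4.08 + £1.08 + £0.16 + £35.77 = £49.11

£49.11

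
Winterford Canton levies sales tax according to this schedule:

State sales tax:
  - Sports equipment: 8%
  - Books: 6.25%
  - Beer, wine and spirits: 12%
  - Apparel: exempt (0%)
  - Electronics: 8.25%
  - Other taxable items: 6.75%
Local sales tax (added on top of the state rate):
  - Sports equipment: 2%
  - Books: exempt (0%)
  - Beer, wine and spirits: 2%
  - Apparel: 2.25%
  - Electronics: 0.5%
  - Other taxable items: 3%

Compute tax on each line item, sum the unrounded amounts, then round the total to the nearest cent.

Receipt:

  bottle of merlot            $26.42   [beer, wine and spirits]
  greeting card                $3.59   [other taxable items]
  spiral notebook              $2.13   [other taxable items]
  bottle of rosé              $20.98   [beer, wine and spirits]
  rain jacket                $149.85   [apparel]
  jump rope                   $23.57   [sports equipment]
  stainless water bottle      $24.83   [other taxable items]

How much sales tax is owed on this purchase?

Bottle of merlot $26.42: beer, wine and spirits → 12% + 2% local = 14% → $3.6988
Greeting card $3.59: other taxable items → 6.75% + 3% local = 9.75% → $0.350025
Spiral notebook $2.13: other taxable items → 6.75% + 3% local = 9.75% → $0.207675
Bottle of rosé $20.98: beer, wine and spirits → 12% + 2% local = 14% → $2.9372
Rain jacket $149.85: apparel → 0% + 2.25% local = 2.25% → $3.371625
Jump rope $23.57: sports equipment → 8% + 2% local = 10% → $2.357
Stainless water bottle $24.83: other taxable items → 6.75% + 3% local = 9.75% → $2.420925
Unrounded tax sum = $15.34325 → $15.34

$15.34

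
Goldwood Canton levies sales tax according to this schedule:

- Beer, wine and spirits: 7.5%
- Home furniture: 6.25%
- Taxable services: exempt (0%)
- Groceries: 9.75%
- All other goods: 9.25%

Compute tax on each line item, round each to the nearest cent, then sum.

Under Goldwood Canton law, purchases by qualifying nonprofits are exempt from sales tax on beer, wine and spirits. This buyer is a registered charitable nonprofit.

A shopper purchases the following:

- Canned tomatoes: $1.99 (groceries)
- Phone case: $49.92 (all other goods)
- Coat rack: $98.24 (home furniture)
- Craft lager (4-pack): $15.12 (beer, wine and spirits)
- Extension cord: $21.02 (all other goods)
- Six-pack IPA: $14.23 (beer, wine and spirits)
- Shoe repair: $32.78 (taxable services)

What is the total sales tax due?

Canned tomatoes $1.99: groceries → 9.75% → $0.19
Phone case $49.92: all other goods → 9.25% → $4.62
Coat rack $98.24: home furniture → 6.25% → $6.14
Craft lager (4-pack) $15.12: beer, wine and spirits, buyer-exempt → 0% → $0.00
Extension cord $21.02: all other goods → 9.25% → $1.94
Six-pack IPA $14.23: beer, wine and spirits, buyer-exempt → 0% → $0.00
Shoe repair $32.78: taxable services → 0% → $0.00
Total tax = $0.19 + $4.62 + $6.14 + $1.94 = $12.89

$12.89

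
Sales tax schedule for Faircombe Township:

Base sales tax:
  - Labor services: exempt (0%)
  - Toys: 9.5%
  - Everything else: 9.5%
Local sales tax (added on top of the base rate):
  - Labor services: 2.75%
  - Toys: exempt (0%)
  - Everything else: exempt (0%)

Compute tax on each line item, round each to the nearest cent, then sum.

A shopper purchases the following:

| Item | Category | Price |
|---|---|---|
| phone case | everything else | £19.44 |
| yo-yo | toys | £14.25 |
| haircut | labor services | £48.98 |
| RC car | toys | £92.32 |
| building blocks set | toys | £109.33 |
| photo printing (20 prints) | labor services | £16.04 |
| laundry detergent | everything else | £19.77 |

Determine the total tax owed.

£26.03

Phone case £19.44: everything else → 9.5% + 0% local = 9.5% → £1.85
Yo-yo £14.25: toys → 9.5% + 0% local = 9.5% → £1.35
Haircut £48.98: labor services → 0% + 2.75% local = 2.75% → £1.35
RC car £92.32: toys → 9.5% + 0% local = 9.5% → £8.77
Building blocks set £109.33: toys → 9.5% + 0% local = 9.5% → £10.39
Photo printing (20 prints) £16.04: labor services → 0% + 2.75% local = 2.75% → £0.44
Laundry detergent £19.77: everything else → 9.5% + 0% local = 9.5% → £1.88
Total tax = £1.85 + £1.35 + £1.35 + £8.77 + £10.39 + £0.44 + £1.88 = £26.03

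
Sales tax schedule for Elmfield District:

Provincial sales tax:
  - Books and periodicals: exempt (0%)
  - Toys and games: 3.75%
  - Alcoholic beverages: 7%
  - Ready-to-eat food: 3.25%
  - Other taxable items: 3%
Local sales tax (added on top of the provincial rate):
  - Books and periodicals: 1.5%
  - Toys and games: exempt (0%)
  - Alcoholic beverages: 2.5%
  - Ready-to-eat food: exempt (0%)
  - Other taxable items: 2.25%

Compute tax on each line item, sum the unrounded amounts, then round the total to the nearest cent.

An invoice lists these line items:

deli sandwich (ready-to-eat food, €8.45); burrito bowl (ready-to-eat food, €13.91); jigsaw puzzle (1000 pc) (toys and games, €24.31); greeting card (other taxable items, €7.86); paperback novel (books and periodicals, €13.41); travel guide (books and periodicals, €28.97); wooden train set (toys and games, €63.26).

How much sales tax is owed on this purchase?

Deli sandwich €8.45: ready-to-eat food → 3.25% + 0% local = 3.25% → €0.274625
Burrito bowl €13.91: ready-to-eat food → 3.25% + 0% local = 3.25% → €0.452075
Jigsaw puzzle (1000 pc) €24.31: toys and games → 3.75% + 0% local = 3.75% → €0.911625
Greeting card €7.86: other taxable items → 3% + 2.25% local = 5.25% → €0.41265
Paperback novel €13.41: books and periodicals → 0% + 1.5% local = 1.5% → €0.20115
Travel guide €28.97: books and periodicals → 0% + 1.5% local = 1.5% → €0.43455
Wooden train set €63.26: toys and games → 3.75% + 0% local = 3.75% → €2.37225
Unrounded tax sum = €5.058925 → €5.06

€5.06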